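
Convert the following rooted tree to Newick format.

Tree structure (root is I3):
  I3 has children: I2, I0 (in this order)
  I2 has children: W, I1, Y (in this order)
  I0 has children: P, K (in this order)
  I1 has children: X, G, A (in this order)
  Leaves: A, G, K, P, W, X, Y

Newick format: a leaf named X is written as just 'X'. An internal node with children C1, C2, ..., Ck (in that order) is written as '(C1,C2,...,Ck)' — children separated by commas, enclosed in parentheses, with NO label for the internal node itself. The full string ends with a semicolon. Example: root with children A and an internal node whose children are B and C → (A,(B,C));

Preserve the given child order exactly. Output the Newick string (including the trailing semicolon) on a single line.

Answer: ((W,(X,G,A),Y),(P,K));

Derivation:
internal I3 with children ['I2', 'I0']
  internal I2 with children ['W', 'I1', 'Y']
    leaf 'W' → 'W'
    internal I1 with children ['X', 'G', 'A']
      leaf 'X' → 'X'
      leaf 'G' → 'G'
      leaf 'A' → 'A'
    → '(X,G,A)'
    leaf 'Y' → 'Y'
  → '(W,(X,G,A),Y)'
  internal I0 with children ['P', 'K']
    leaf 'P' → 'P'
    leaf 'K' → 'K'
  → '(P,K)'
→ '((W,(X,G,A),Y),(P,K))'
Final: ((W,(X,G,A),Y),(P,K));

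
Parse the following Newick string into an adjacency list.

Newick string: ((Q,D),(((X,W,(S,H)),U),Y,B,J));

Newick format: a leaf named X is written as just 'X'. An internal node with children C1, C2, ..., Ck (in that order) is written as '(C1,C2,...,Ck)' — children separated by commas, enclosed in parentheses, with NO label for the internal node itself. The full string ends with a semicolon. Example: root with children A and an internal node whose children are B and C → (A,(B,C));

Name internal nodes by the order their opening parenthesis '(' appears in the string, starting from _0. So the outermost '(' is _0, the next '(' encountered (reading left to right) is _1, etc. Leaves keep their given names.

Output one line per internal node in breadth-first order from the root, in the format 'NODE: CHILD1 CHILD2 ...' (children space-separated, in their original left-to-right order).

Answer: _0: _1 _2
_1: Q D
_2: _3 Y B J
_3: _4 U
_4: X W _5
_5: S H

Derivation:
Input: ((Q,D),(((X,W,(S,H)),U),Y,B,J));
Scanning left-to-right, naming '(' by encounter order:
  pos 0: '(' -> open internal node _0 (depth 1)
  pos 1: '(' -> open internal node _1 (depth 2)
  pos 5: ')' -> close internal node _1 (now at depth 1)
  pos 7: '(' -> open internal node _2 (depth 2)
  pos 8: '(' -> open internal node _3 (depth 3)
  pos 9: '(' -> open internal node _4 (depth 4)
  pos 14: '(' -> open internal node _5 (depth 5)
  pos 18: ')' -> close internal node _5 (now at depth 4)
  pos 19: ')' -> close internal node _4 (now at depth 3)
  pos 22: ')' -> close internal node _3 (now at depth 2)
  pos 29: ')' -> close internal node _2 (now at depth 1)
  pos 30: ')' -> close internal node _0 (now at depth 0)
Total internal nodes: 6
BFS adjacency from root:
  _0: _1 _2
  _1: Q D
  _2: _3 Y B J
  _3: _4 U
  _4: X W _5
  _5: S H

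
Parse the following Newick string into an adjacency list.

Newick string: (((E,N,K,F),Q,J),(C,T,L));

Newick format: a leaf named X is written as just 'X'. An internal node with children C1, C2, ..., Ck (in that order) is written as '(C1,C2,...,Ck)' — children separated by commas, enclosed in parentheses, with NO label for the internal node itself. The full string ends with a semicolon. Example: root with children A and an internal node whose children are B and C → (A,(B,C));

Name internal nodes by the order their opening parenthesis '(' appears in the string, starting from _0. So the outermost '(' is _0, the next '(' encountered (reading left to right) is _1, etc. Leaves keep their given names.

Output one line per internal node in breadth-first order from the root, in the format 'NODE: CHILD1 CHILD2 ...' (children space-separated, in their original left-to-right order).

Answer: _0: _1 _3
_1: _2 Q J
_3: C T L
_2: E N K F

Derivation:
Input: (((E,N,K,F),Q,J),(C,T,L));
Scanning left-to-right, naming '(' by encounter order:
  pos 0: '(' -> open internal node _0 (depth 1)
  pos 1: '(' -> open internal node _1 (depth 2)
  pos 2: '(' -> open internal node _2 (depth 3)
  pos 10: ')' -> close internal node _2 (now at depth 2)
  pos 15: ')' -> close internal node _1 (now at depth 1)
  pos 17: '(' -> open internal node _3 (depth 2)
  pos 23: ')' -> close internal node _3 (now at depth 1)
  pos 24: ')' -> close internal node _0 (now at depth 0)
Total internal nodes: 4
BFS adjacency from root:
  _0: _1 _3
  _1: _2 Q J
  _3: C T L
  _2: E N K F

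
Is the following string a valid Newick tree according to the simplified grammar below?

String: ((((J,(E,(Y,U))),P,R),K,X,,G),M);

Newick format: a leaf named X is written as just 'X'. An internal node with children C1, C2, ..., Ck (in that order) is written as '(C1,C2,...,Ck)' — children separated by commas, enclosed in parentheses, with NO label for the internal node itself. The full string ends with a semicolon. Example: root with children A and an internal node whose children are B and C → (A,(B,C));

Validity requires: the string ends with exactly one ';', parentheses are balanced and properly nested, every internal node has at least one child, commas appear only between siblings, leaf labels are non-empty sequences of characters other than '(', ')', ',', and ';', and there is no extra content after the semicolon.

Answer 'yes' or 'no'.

Answer: no

Derivation:
Input: ((((J,(E,(Y,U))),P,R),K,X,,G),M);
Paren balance: 6 '(' vs 6 ')' OK
Ends with single ';': True
Full parse: FAILS (empty leaf label at pos 26)
Valid: False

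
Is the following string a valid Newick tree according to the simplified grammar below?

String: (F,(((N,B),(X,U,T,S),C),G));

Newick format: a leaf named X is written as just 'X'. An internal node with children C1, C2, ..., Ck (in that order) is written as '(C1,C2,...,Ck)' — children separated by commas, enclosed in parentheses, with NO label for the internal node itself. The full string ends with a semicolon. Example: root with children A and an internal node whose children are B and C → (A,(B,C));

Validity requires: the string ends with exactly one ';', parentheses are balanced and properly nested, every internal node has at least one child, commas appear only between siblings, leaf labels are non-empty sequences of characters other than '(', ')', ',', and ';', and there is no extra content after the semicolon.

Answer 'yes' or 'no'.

Input: (F,(((N,B),(X,U,T,S),C),G));
Paren balance: 5 '(' vs 5 ')' OK
Ends with single ';': True
Full parse: OK
Valid: True

Answer: yes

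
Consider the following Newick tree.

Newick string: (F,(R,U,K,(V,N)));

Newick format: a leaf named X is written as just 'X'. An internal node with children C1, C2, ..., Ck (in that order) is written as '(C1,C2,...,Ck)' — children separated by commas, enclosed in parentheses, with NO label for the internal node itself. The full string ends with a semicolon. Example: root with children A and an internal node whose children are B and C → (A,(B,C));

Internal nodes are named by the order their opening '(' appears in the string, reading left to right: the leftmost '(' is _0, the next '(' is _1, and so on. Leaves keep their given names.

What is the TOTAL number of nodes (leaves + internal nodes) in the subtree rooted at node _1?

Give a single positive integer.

Newick: (F,(R,U,K,(V,N)));
Locate _1: it is the '(' at position 3 (the 2nd '(' reading left to right).
Query: subtree rooted at _1
_1: subtree_size = 1 + 6
  R: subtree_size = 1 + 0
  U: subtree_size = 1 + 0
  K: subtree_size = 1 + 0
  _2: subtree_size = 1 + 2
    V: subtree_size = 1 + 0
    N: subtree_size = 1 + 0
Total subtree size of _1: 7

Answer: 7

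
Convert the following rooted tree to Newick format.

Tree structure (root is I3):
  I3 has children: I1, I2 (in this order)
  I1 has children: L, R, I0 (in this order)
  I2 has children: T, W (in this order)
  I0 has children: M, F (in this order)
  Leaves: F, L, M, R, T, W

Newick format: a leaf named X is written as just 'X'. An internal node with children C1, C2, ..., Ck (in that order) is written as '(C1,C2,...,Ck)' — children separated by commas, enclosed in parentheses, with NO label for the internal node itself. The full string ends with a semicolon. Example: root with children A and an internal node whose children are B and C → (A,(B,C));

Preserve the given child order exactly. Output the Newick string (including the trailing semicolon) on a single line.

Answer: ((L,R,(M,F)),(T,W));

Derivation:
internal I3 with children ['I1', 'I2']
  internal I1 with children ['L', 'R', 'I0']
    leaf 'L' → 'L'
    leaf 'R' → 'R'
    internal I0 with children ['M', 'F']
      leaf 'M' → 'M'
      leaf 'F' → 'F'
    → '(M,F)'
  → '(L,R,(M,F))'
  internal I2 with children ['T', 'W']
    leaf 'T' → 'T'
    leaf 'W' → 'W'
  → '(T,W)'
→ '((L,R,(M,F)),(T,W))'
Final: ((L,R,(M,F)),(T,W));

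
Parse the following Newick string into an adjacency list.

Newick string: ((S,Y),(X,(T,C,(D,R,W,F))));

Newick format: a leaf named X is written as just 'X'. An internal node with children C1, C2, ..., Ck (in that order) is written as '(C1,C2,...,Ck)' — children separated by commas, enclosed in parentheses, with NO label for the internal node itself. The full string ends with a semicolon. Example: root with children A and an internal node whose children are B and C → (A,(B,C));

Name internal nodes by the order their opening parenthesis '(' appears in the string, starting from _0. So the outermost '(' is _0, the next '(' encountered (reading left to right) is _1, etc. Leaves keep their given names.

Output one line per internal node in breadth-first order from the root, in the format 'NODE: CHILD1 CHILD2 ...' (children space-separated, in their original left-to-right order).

Input: ((S,Y),(X,(T,C,(D,R,W,F))));
Scanning left-to-right, naming '(' by encounter order:
  pos 0: '(' -> open internal node _0 (depth 1)
  pos 1: '(' -> open internal node _1 (depth 2)
  pos 5: ')' -> close internal node _1 (now at depth 1)
  pos 7: '(' -> open internal node _2 (depth 2)
  pos 10: '(' -> open internal node _3 (depth 3)
  pos 15: '(' -> open internal node _4 (depth 4)
  pos 23: ')' -> close internal node _4 (now at depth 3)
  pos 24: ')' -> close internal node _3 (now at depth 2)
  pos 25: ')' -> close internal node _2 (now at depth 1)
  pos 26: ')' -> close internal node _0 (now at depth 0)
Total internal nodes: 5
BFS adjacency from root:
  _0: _1 _2
  _1: S Y
  _2: X _3
  _3: T C _4
  _4: D R W F

Answer: _0: _1 _2
_1: S Y
_2: X _3
_3: T C _4
_4: D R W F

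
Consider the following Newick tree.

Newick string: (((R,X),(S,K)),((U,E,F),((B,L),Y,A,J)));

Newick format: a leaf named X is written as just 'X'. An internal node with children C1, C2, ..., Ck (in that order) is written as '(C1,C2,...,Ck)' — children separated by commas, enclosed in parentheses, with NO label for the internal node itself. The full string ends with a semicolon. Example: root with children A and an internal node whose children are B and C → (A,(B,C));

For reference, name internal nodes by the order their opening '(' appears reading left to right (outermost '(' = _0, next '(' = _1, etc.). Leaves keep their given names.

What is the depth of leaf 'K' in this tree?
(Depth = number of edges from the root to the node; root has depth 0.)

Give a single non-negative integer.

Newick: (((R,X),(S,K)),((U,E,F),((B,L),Y,A,J)));
Naming internals by '(' encounter order: outermost '(' = _0, next = _1, ...
Query node: K
Path from root: _0 -> _1 -> _3 -> K
Depth of K: 3 (number of edges from root)

Answer: 3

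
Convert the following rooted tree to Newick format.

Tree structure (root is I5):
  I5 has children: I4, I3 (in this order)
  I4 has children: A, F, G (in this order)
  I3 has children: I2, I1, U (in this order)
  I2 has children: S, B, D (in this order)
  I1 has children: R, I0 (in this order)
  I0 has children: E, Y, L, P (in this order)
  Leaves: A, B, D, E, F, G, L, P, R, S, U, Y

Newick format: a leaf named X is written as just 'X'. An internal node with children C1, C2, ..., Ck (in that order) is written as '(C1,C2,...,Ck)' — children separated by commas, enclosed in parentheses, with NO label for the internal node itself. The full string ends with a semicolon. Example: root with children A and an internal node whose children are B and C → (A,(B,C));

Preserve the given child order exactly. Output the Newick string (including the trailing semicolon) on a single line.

Answer: ((A,F,G),((S,B,D),(R,(E,Y,L,P)),U));

Derivation:
internal I5 with children ['I4', 'I3']
  internal I4 with children ['A', 'F', 'G']
    leaf 'A' → 'A'
    leaf 'F' → 'F'
    leaf 'G' → 'G'
  → '(A,F,G)'
  internal I3 with children ['I2', 'I1', 'U']
    internal I2 with children ['S', 'B', 'D']
      leaf 'S' → 'S'
      leaf 'B' → 'B'
      leaf 'D' → 'D'
    → '(S,B,D)'
    internal I1 with children ['R', 'I0']
      leaf 'R' → 'R'
      internal I0 with children ['E', 'Y', 'L', 'P']
        leaf 'E' → 'E'
        leaf 'Y' → 'Y'
        leaf 'L' → 'L'
        leaf 'P' → 'P'
      → '(E,Y,L,P)'
    → '(R,(E,Y,L,P))'
    leaf 'U' → 'U'
  → '((S,B,D),(R,(E,Y,L,P)),U)'
→ '((A,F,G),((S,B,D),(R,(E,Y,L,P)),U))'
Final: ((A,F,G),((S,B,D),(R,(E,Y,L,P)),U));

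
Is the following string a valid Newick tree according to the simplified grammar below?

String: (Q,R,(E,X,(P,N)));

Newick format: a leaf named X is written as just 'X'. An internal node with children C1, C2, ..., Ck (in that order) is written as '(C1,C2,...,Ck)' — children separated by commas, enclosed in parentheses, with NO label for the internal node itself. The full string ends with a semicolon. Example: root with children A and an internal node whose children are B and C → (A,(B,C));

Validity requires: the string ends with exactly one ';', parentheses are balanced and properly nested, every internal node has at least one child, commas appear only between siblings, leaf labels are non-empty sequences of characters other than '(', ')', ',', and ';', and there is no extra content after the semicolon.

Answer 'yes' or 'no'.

Input: (Q,R,(E,X,(P,N)));
Paren balance: 3 '(' vs 3 ')' OK
Ends with single ';': True
Full parse: OK
Valid: True

Answer: yes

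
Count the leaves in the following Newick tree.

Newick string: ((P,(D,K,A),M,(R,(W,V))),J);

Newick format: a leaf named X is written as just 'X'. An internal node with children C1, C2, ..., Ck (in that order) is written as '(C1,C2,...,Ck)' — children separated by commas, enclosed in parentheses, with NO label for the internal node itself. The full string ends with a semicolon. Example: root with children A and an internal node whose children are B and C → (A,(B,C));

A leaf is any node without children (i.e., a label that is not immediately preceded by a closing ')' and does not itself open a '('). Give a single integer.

Answer: 9

Derivation:
Newick: ((P,(D,K,A),M,(R,(W,V))),J);
Scan left-to-right; a leaf is any maximal label run not followed by '(':
  pos 2: leaf 'P' → count = 1
  pos 5: leaf 'D' → count = 2
  pos 7: leaf 'K' → count = 3
  pos 9: leaf 'A' → count = 4
  pos 12: leaf 'M' → count = 5
  pos 15: leaf 'R' → count = 6
  pos 18: leaf 'W' → count = 7
  pos 20: leaf 'V' → count = 8
  pos 25: leaf 'J' → count = 9
Total leaves: 9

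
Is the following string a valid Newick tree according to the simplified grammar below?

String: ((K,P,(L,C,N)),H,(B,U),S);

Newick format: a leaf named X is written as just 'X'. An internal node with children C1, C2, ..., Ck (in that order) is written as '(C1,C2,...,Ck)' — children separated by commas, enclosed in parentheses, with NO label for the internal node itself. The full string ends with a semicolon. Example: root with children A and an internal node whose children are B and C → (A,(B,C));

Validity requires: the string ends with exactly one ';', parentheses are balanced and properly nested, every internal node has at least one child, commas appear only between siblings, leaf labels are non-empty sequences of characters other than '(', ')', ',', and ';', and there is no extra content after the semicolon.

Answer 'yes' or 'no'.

Answer: yes

Derivation:
Input: ((K,P,(L,C,N)),H,(B,U),S);
Paren balance: 4 '(' vs 4 ')' OK
Ends with single ';': True
Full parse: OK
Valid: True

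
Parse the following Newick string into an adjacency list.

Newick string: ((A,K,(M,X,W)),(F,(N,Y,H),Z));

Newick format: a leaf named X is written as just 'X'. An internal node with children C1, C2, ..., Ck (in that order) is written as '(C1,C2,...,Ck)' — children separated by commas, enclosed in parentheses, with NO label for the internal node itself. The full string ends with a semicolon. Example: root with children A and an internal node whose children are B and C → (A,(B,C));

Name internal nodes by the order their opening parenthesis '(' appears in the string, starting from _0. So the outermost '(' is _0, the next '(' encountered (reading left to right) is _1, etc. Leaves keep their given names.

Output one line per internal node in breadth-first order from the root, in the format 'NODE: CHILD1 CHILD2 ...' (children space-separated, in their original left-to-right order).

Input: ((A,K,(M,X,W)),(F,(N,Y,H),Z));
Scanning left-to-right, naming '(' by encounter order:
  pos 0: '(' -> open internal node _0 (depth 1)
  pos 1: '(' -> open internal node _1 (depth 2)
  pos 6: '(' -> open internal node _2 (depth 3)
  pos 12: ')' -> close internal node _2 (now at depth 2)
  pos 13: ')' -> close internal node _1 (now at depth 1)
  pos 15: '(' -> open internal node _3 (depth 2)
  pos 18: '(' -> open internal node _4 (depth 3)
  pos 24: ')' -> close internal node _4 (now at depth 2)
  pos 27: ')' -> close internal node _3 (now at depth 1)
  pos 28: ')' -> close internal node _0 (now at depth 0)
Total internal nodes: 5
BFS adjacency from root:
  _0: _1 _3
  _1: A K _2
  _3: F _4 Z
  _2: M X W
  _4: N Y H

Answer: _0: _1 _3
_1: A K _2
_3: F _4 Z
_2: M X W
_4: N Y H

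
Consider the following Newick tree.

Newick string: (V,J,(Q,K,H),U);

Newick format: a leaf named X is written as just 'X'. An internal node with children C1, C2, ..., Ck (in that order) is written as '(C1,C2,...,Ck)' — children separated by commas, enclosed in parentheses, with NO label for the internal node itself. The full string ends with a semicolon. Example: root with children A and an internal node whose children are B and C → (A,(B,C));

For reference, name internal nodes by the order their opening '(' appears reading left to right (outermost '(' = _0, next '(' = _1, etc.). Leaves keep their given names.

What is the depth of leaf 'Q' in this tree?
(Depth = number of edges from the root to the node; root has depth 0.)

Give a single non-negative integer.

Answer: 2

Derivation:
Newick: (V,J,(Q,K,H),U);
Naming internals by '(' encounter order: outermost '(' = _0, next = _1, ...
Query node: Q
Path from root: _0 -> _1 -> Q
Depth of Q: 2 (number of edges from root)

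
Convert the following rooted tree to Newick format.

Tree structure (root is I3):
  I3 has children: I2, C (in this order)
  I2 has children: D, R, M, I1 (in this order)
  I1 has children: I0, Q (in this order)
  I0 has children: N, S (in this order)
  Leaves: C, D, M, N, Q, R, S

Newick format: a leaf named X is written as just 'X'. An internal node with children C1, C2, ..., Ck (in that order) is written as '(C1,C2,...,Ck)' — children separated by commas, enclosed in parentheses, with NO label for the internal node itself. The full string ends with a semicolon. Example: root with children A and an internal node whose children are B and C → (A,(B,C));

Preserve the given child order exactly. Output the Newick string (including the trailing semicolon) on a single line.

Answer: ((D,R,M,((N,S),Q)),C);

Derivation:
internal I3 with children ['I2', 'C']
  internal I2 with children ['D', 'R', 'M', 'I1']
    leaf 'D' → 'D'
    leaf 'R' → 'R'
    leaf 'M' → 'M'
    internal I1 with children ['I0', 'Q']
      internal I0 with children ['N', 'S']
        leaf 'N' → 'N'
        leaf 'S' → 'S'
      → '(N,S)'
      leaf 'Q' → 'Q'
    → '((N,S),Q)'
  → '(D,R,M,((N,S),Q))'
  leaf 'C' → 'C'
→ '((D,R,M,((N,S),Q)),C)'
Final: ((D,R,M,((N,S),Q)),C);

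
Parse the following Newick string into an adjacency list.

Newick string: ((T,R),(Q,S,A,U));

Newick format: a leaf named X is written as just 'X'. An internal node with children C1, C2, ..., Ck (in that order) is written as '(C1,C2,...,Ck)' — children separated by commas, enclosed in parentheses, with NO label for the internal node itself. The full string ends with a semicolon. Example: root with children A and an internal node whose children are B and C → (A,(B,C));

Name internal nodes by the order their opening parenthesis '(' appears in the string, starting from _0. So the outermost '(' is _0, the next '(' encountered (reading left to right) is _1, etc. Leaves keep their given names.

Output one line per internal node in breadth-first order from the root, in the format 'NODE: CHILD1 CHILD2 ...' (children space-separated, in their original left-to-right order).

Answer: _0: _1 _2
_1: T R
_2: Q S A U

Derivation:
Input: ((T,R),(Q,S,A,U));
Scanning left-to-right, naming '(' by encounter order:
  pos 0: '(' -> open internal node _0 (depth 1)
  pos 1: '(' -> open internal node _1 (depth 2)
  pos 5: ')' -> close internal node _1 (now at depth 1)
  pos 7: '(' -> open internal node _2 (depth 2)
  pos 15: ')' -> close internal node _2 (now at depth 1)
  pos 16: ')' -> close internal node _0 (now at depth 0)
Total internal nodes: 3
BFS adjacency from root:
  _0: _1 _2
  _1: T R
  _2: Q S A U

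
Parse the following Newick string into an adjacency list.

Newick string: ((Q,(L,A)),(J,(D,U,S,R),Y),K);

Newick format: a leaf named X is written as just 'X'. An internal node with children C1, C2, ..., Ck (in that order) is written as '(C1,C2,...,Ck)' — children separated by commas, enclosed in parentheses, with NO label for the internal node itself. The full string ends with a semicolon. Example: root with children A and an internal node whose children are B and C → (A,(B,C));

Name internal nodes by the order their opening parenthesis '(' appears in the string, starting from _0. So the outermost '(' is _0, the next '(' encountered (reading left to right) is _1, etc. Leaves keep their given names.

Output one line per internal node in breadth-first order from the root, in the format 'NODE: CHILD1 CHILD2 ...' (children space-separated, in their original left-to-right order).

Answer: _0: _1 _3 K
_1: Q _2
_3: J _4 Y
_2: L A
_4: D U S R

Derivation:
Input: ((Q,(L,A)),(J,(D,U,S,R),Y),K);
Scanning left-to-right, naming '(' by encounter order:
  pos 0: '(' -> open internal node _0 (depth 1)
  pos 1: '(' -> open internal node _1 (depth 2)
  pos 4: '(' -> open internal node _2 (depth 3)
  pos 8: ')' -> close internal node _2 (now at depth 2)
  pos 9: ')' -> close internal node _1 (now at depth 1)
  pos 11: '(' -> open internal node _3 (depth 2)
  pos 14: '(' -> open internal node _4 (depth 3)
  pos 22: ')' -> close internal node _4 (now at depth 2)
  pos 25: ')' -> close internal node _3 (now at depth 1)
  pos 28: ')' -> close internal node _0 (now at depth 0)
Total internal nodes: 5
BFS adjacency from root:
  _0: _1 _3 K
  _1: Q _2
  _3: J _4 Y
  _2: L A
  _4: D U S R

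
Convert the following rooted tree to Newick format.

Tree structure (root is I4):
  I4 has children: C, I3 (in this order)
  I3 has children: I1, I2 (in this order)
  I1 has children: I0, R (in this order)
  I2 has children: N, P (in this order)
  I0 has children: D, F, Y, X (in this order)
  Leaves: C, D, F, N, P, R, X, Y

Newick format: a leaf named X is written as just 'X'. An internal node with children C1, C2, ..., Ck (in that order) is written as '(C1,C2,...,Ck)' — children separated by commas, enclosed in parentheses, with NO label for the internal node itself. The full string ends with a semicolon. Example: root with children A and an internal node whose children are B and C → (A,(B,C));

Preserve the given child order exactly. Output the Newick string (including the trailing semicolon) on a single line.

internal I4 with children ['C', 'I3']
  leaf 'C' → 'C'
  internal I3 with children ['I1', 'I2']
    internal I1 with children ['I0', 'R']
      internal I0 with children ['D', 'F', 'Y', 'X']
        leaf 'D' → 'D'
        leaf 'F' → 'F'
        leaf 'Y' → 'Y'
        leaf 'X' → 'X'
      → '(D,F,Y,X)'
      leaf 'R' → 'R'
    → '((D,F,Y,X),R)'
    internal I2 with children ['N', 'P']
      leaf 'N' → 'N'
      leaf 'P' → 'P'
    → '(N,P)'
  → '(((D,F,Y,X),R),(N,P))'
→ '(C,(((D,F,Y,X),R),(N,P)))'
Final: (C,(((D,F,Y,X),R),(N,P)));

Answer: (C,(((D,F,Y,X),R),(N,P)));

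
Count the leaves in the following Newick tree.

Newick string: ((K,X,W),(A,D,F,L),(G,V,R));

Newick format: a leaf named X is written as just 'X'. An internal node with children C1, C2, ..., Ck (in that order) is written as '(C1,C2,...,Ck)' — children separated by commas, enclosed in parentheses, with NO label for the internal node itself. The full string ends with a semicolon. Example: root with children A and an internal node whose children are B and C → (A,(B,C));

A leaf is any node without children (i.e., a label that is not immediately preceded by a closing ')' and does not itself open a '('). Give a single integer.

Answer: 10

Derivation:
Newick: ((K,X,W),(A,D,F,L),(G,V,R));
Scan left-to-right; a leaf is any maximal label run not followed by '(':
  pos 2: leaf 'K' → count = 1
  pos 4: leaf 'X' → count = 2
  pos 6: leaf 'W' → count = 3
  pos 10: leaf 'A' → count = 4
  pos 12: leaf 'D' → count = 5
  pos 14: leaf 'F' → count = 6
  pos 16: leaf 'L' → count = 7
  pos 20: leaf 'G' → count = 8
  pos 22: leaf 'V' → count = 9
  pos 24: leaf 'R' → count = 10
Total leaves: 10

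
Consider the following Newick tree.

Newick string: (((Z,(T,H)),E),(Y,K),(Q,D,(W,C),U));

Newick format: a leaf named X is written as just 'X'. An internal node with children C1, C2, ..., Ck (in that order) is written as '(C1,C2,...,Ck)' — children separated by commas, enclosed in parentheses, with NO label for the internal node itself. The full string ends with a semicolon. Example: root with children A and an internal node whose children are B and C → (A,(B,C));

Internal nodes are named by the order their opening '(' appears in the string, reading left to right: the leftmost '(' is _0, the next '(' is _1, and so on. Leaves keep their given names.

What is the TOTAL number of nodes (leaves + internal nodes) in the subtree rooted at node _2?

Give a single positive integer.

Answer: 5

Derivation:
Newick: (((Z,(T,H)),E),(Y,K),(Q,D,(W,C),U));
Locate _2: it is the '(' at position 2 (the 3rd '(' reading left to right).
Query: subtree rooted at _2
_2: subtree_size = 1 + 4
  Z: subtree_size = 1 + 0
  _3: subtree_size = 1 + 2
    T: subtree_size = 1 + 0
    H: subtree_size = 1 + 0
Total subtree size of _2: 5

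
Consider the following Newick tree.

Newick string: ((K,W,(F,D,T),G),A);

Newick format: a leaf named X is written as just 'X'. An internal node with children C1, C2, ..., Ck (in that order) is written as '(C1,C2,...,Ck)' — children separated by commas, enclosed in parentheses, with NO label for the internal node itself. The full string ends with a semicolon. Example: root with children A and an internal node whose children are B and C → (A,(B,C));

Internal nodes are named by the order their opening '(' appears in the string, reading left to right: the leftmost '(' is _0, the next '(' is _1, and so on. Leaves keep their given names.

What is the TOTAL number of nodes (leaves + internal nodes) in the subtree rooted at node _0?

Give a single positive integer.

Answer: 10

Derivation:
Newick: ((K,W,(F,D,T),G),A);
Locate _0: it is the '(' at position 0 (the 1st '(' reading left to right).
Query: subtree rooted at _0
_0: subtree_size = 1 + 9
  _1: subtree_size = 1 + 7
    K: subtree_size = 1 + 0
    W: subtree_size = 1 + 0
    _2: subtree_size = 1 + 3
      F: subtree_size = 1 + 0
      D: subtree_size = 1 + 0
      T: subtree_size = 1 + 0
    G: subtree_size = 1 + 0
  A: subtree_size = 1 + 0
Total subtree size of _0: 10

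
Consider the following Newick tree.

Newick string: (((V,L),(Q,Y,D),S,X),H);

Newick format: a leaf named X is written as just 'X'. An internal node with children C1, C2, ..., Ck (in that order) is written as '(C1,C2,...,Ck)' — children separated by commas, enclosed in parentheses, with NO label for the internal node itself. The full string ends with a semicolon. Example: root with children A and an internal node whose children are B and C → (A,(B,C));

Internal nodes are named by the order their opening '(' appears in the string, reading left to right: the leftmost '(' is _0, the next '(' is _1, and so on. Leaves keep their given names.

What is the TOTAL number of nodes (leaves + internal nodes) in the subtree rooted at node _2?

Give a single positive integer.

Newick: (((V,L),(Q,Y,D),S,X),H);
Locate _2: it is the '(' at position 2 (the 3rd '(' reading left to right).
Query: subtree rooted at _2
_2: subtree_size = 1 + 2
  V: subtree_size = 1 + 0
  L: subtree_size = 1 + 0
Total subtree size of _2: 3

Answer: 3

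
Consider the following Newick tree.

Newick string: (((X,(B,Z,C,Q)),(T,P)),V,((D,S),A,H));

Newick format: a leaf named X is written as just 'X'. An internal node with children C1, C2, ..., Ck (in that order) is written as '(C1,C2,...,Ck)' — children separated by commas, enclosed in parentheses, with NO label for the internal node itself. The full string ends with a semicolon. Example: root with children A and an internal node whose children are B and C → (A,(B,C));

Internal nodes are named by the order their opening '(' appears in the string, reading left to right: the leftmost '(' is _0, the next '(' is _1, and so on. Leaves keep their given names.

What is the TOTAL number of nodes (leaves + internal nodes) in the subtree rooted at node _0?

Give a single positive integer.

Answer: 19

Derivation:
Newick: (((X,(B,Z,C,Q)),(T,P)),V,((D,S),A,H));
Locate _0: it is the '(' at position 0 (the 1st '(' reading left to right).
Query: subtree rooted at _0
_0: subtree_size = 1 + 18
  _1: subtree_size = 1 + 10
    _2: subtree_size = 1 + 6
      X: subtree_size = 1 + 0
      _3: subtree_size = 1 + 4
        B: subtree_size = 1 + 0
        Z: subtree_size = 1 + 0
        C: subtree_size = 1 + 0
        Q: subtree_size = 1 + 0
    _4: subtree_size = 1 + 2
      T: subtree_size = 1 + 0
      P: subtree_size = 1 + 0
  V: subtree_size = 1 + 0
  _5: subtree_size = 1 + 5
    _6: subtree_size = 1 + 2
      D: subtree_size = 1 + 0
      S: subtree_size = 1 + 0
    A: subtree_size = 1 + 0
    H: subtree_size = 1 + 0
Total subtree size of _0: 19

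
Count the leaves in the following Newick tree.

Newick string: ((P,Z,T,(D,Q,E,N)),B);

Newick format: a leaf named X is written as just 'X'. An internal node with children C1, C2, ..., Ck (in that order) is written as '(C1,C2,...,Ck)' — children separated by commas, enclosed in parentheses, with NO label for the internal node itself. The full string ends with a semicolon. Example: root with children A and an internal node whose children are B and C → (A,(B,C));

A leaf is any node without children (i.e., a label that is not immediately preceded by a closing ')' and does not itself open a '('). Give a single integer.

Answer: 8

Derivation:
Newick: ((P,Z,T,(D,Q,E,N)),B);
Scan left-to-right; a leaf is any maximal label run not followed by '(':
  pos 2: leaf 'P' → count = 1
  pos 4: leaf 'Z' → count = 2
  pos 6: leaf 'T' → count = 3
  pos 9: leaf 'D' → count = 4
  pos 11: leaf 'Q' → count = 5
  pos 13: leaf 'E' → count = 6
  pos 15: leaf 'N' → count = 7
  pos 19: leaf 'B' → count = 8
Total leaves: 8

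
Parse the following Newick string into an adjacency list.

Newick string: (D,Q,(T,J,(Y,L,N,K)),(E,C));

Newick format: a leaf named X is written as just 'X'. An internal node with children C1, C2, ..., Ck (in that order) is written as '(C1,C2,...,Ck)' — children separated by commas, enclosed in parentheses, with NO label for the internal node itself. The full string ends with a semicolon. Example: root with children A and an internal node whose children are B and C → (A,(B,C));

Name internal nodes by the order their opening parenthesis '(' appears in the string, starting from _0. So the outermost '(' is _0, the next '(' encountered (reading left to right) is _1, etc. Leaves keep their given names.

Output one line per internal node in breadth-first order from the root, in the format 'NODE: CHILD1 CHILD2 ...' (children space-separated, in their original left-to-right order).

Answer: _0: D Q _1 _3
_1: T J _2
_3: E C
_2: Y L N K

Derivation:
Input: (D,Q,(T,J,(Y,L,N,K)),(E,C));
Scanning left-to-right, naming '(' by encounter order:
  pos 0: '(' -> open internal node _0 (depth 1)
  pos 5: '(' -> open internal node _1 (depth 2)
  pos 10: '(' -> open internal node _2 (depth 3)
  pos 18: ')' -> close internal node _2 (now at depth 2)
  pos 19: ')' -> close internal node _1 (now at depth 1)
  pos 21: '(' -> open internal node _3 (depth 2)
  pos 25: ')' -> close internal node _3 (now at depth 1)
  pos 26: ')' -> close internal node _0 (now at depth 0)
Total internal nodes: 4
BFS adjacency from root:
  _0: D Q _1 _3
  _1: T J _2
  _3: E C
  _2: Y L N K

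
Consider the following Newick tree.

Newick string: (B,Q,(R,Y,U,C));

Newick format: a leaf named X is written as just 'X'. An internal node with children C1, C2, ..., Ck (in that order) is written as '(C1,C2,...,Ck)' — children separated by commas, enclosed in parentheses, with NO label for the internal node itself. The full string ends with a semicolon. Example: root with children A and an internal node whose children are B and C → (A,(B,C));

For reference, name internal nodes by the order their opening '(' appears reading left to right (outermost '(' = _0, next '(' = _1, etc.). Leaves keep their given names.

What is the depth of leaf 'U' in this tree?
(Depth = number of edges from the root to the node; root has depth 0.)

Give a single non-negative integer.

Answer: 2

Derivation:
Newick: (B,Q,(R,Y,U,C));
Naming internals by '(' encounter order: outermost '(' = _0, next = _1, ...
Query node: U
Path from root: _0 -> _1 -> U
Depth of U: 2 (number of edges from root)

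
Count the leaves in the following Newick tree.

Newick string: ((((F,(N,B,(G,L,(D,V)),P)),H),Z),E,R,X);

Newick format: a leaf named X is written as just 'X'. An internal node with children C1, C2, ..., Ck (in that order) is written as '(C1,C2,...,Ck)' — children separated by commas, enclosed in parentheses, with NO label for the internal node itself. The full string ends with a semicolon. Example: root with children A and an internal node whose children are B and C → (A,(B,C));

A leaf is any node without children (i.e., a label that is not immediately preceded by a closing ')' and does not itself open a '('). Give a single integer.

Newick: ((((F,(N,B,(G,L,(D,V)),P)),H),Z),E,R,X);
Scan left-to-right; a leaf is any maximal label run not followed by '(':
  pos 4: leaf 'F' → count = 1
  pos 7: leaf 'N' → count = 2
  pos 9: leaf 'B' → count = 3
  pos 12: leaf 'G' → count = 4
  pos 14: leaf 'L' → count = 5
  pos 17: leaf 'D' → count = 6
  pos 19: leaf 'V' → count = 7
  pos 23: leaf 'P' → count = 8
  pos 27: leaf 'H' → count = 9
  pos 30: leaf 'Z' → count = 10
  pos 33: leaf 'E' → count = 11
  pos 35: leaf 'R' → count = 12
  pos 37: leaf 'X' → count = 13
Total leaves: 13

Answer: 13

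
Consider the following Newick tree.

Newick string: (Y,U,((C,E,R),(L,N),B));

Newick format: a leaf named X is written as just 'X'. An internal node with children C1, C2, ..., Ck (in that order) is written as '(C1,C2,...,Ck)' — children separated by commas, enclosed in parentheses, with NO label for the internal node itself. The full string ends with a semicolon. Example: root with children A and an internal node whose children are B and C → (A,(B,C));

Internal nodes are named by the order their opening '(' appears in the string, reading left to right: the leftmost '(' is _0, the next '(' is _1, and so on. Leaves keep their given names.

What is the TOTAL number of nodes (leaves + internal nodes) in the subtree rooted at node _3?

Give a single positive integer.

Answer: 3

Derivation:
Newick: (Y,U,((C,E,R),(L,N),B));
Locate _3: it is the '(' at position 14 (the 4th '(' reading left to right).
Query: subtree rooted at _3
_3: subtree_size = 1 + 2
  L: subtree_size = 1 + 0
  N: subtree_size = 1 + 0
Total subtree size of _3: 3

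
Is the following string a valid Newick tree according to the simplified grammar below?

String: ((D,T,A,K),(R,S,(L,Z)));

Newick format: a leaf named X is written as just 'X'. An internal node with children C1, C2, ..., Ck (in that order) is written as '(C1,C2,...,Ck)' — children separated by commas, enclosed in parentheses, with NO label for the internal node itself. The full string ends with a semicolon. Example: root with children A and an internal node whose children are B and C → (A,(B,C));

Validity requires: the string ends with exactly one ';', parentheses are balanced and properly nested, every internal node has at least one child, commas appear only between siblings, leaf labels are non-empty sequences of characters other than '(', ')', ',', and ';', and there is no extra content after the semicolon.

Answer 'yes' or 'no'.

Input: ((D,T,A,K),(R,S,(L,Z)));
Paren balance: 4 '(' vs 4 ')' OK
Ends with single ';': True
Full parse: OK
Valid: True

Answer: yes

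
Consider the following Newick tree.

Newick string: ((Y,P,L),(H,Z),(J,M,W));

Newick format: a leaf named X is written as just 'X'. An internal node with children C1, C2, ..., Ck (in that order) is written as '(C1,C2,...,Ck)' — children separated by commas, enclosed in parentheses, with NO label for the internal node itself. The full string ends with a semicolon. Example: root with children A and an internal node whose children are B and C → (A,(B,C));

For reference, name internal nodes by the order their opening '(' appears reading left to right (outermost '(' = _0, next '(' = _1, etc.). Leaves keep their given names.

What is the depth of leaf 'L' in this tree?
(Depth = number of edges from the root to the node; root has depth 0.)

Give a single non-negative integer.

Newick: ((Y,P,L),(H,Z),(J,M,W));
Naming internals by '(' encounter order: outermost '(' = _0, next = _1, ...
Query node: L
Path from root: _0 -> _1 -> L
Depth of L: 2 (number of edges from root)

Answer: 2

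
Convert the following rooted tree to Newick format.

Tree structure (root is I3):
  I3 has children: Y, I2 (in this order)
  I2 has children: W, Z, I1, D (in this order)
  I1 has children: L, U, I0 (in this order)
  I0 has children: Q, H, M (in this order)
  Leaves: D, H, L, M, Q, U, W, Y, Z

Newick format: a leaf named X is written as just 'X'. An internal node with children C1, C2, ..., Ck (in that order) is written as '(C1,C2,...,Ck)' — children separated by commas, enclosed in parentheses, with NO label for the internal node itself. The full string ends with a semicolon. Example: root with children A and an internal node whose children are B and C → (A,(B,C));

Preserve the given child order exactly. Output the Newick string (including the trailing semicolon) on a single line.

Answer: (Y,(W,Z,(L,U,(Q,H,M)),D));

Derivation:
internal I3 with children ['Y', 'I2']
  leaf 'Y' → 'Y'
  internal I2 with children ['W', 'Z', 'I1', 'D']
    leaf 'W' → 'W'
    leaf 'Z' → 'Z'
    internal I1 with children ['L', 'U', 'I0']
      leaf 'L' → 'L'
      leaf 'U' → 'U'
      internal I0 with children ['Q', 'H', 'M']
        leaf 'Q' → 'Q'
        leaf 'H' → 'H'
        leaf 'M' → 'M'
      → '(Q,H,M)'
    → '(L,U,(Q,H,M))'
    leaf 'D' → 'D'
  → '(W,Z,(L,U,(Q,H,M)),D)'
→ '(Y,(W,Z,(L,U,(Q,H,M)),D))'
Final: (Y,(W,Z,(L,U,(Q,H,M)),D));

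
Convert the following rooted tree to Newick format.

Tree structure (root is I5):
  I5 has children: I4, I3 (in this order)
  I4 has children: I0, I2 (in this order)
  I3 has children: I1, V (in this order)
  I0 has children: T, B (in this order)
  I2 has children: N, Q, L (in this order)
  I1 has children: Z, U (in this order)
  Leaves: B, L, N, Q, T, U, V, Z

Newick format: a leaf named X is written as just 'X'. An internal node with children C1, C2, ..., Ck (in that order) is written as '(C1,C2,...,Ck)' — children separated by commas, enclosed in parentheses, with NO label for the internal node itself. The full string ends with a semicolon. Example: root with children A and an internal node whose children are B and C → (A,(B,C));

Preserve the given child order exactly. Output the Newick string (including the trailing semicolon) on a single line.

Answer: (((T,B),(N,Q,L)),((Z,U),V));

Derivation:
internal I5 with children ['I4', 'I3']
  internal I4 with children ['I0', 'I2']
    internal I0 with children ['T', 'B']
      leaf 'T' → 'T'
      leaf 'B' → 'B'
    → '(T,B)'
    internal I2 with children ['N', 'Q', 'L']
      leaf 'N' → 'N'
      leaf 'Q' → 'Q'
      leaf 'L' → 'L'
    → '(N,Q,L)'
  → '((T,B),(N,Q,L))'
  internal I3 with children ['I1', 'V']
    internal I1 with children ['Z', 'U']
      leaf 'Z' → 'Z'
      leaf 'U' → 'U'
    → '(Z,U)'
    leaf 'V' → 'V'
  → '((Z,U),V)'
→ '(((T,B),(N,Q,L)),((Z,U),V))'
Final: (((T,B),(N,Q,L)),((Z,U),V));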